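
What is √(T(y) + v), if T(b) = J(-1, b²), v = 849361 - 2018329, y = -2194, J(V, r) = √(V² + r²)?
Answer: √(-1168968 + √23171091540497) ≈ 1909.1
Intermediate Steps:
v = -1168968
T(b) = √(1 + b⁴) (T(b) = √((-1)² + (b²)²) = √(1 + b⁴))
√(T(y) + v) = √(√(1 + (-2194)⁴) - 1168968) = √(√(1 + 23171091540496) - 1168968) = √(√23171091540497 - 1168968) = √(-1168968 + √23171091540497)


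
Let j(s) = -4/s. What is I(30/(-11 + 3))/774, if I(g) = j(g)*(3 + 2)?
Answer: 8/1161 ≈ 0.0068906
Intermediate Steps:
I(g) = -20/g (I(g) = (-4/g)*(3 + 2) = -4/g*5 = -20/g)
I(30/(-11 + 3))/774 = -20/(30/(-11 + 3))/774 = -20/(30/(-8))*(1/774) = -20/(30*(-⅛))*(1/774) = -20/(-15/4)*(1/774) = -20*(-4/15)*(1/774) = (16/3)*(1/774) = 8/1161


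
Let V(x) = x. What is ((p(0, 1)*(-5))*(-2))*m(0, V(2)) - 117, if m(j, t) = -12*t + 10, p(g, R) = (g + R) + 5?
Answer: -957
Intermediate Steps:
p(g, R) = 5 + R + g (p(g, R) = (R + g) + 5 = 5 + R + g)
m(j, t) = 10 - 12*t
((p(0, 1)*(-5))*(-2))*m(0, V(2)) - 117 = (((5 + 1 + 0)*(-5))*(-2))*(10 - 12*2) - 117 = ((6*(-5))*(-2))*(10 - 24) - 117 = -30*(-2)*(-14) - 117 = 60*(-14) - 117 = -840 - 117 = -957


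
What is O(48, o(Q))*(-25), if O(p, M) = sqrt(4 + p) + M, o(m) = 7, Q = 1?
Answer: -175 - 50*sqrt(13) ≈ -355.28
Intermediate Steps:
O(p, M) = M + sqrt(4 + p)
O(48, o(Q))*(-25) = (7 + sqrt(4 + 48))*(-25) = (7 + sqrt(52))*(-25) = (7 + 2*sqrt(13))*(-25) = -175 - 50*sqrt(13)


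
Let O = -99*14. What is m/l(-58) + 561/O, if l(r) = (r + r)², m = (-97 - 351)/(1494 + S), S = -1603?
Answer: -1557197/3850098 ≈ -0.40446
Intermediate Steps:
m = 448/109 (m = (-97 - 351)/(1494 - 1603) = -448/(-109) = -448*(-1/109) = 448/109 ≈ 4.1101)
O = -1386
l(r) = 4*r² (l(r) = (2*r)² = 4*r²)
m/l(-58) + 561/O = 448/(109*((4*(-58)²))) + 561/(-1386) = 448/(109*((4*3364))) + 561*(-1/1386) = (448/109)/13456 - 17/42 = (448/109)*(1/13456) - 17/42 = 28/91669 - 17/42 = -1557197/3850098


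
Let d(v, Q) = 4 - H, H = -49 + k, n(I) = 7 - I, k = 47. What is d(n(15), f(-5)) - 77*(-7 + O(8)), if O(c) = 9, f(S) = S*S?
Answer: -148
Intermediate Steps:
f(S) = S²
H = -2 (H = -49 + 47 = -2)
d(v, Q) = 6 (d(v, Q) = 4 - 1*(-2) = 4 + 2 = 6)
d(n(15), f(-5)) - 77*(-7 + O(8)) = 6 - 77*(-7 + 9) = 6 - 77*2 = 6 - 1*154 = 6 - 154 = -148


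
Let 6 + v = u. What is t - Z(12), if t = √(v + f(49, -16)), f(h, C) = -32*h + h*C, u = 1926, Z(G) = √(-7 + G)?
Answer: -√5 + 12*I*√3 ≈ -2.2361 + 20.785*I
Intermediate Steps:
f(h, C) = -32*h + C*h
v = 1920 (v = -6 + 1926 = 1920)
t = 12*I*√3 (t = √(1920 + 49*(-32 - 16)) = √(1920 + 49*(-48)) = √(1920 - 2352) = √(-432) = 12*I*√3 ≈ 20.785*I)
t - Z(12) = 12*I*√3 - √(-7 + 12) = 12*I*√3 - √5 = -√5 + 12*I*√3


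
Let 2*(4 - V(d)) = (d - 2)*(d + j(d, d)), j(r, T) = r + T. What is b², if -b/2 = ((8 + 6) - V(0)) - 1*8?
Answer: 16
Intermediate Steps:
j(r, T) = T + r
V(d) = 4 - 3*d*(-2 + d)/2 (V(d) = 4 - (d - 2)*(d + (d + d))/2 = 4 - (-2 + d)*(d + 2*d)/2 = 4 - (-2 + d)*3*d/2 = 4 - 3*d*(-2 + d)/2)
b = -4 (b = -2*(((8 + 6) - (4 + 3*0 - 3/2*0²)) - 1*8) = -2*((14 - (4 + 0 - 3/2*0)) - 8) = -2*((14 - (4 + 0 + 0)) - 8) = -2*((14 - 1*4) - 8) = -2*((14 - 4) - 8) = -2*(10 - 8) = -2*2 = -4)
b² = (-4)² = 16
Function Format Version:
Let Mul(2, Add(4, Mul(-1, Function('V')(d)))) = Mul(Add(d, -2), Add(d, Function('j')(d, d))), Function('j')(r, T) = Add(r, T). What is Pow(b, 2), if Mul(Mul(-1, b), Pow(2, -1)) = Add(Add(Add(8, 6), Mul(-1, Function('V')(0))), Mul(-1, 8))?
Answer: 16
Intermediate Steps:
Function('j')(r, T) = Add(T, r)
Function('V')(d) = Add(4, Mul(Rational(-3, 2), d, Add(-2, d))) (Function('V')(d) = Add(4, Mul(Rational(-1, 2), Mul(Add(d, -2), Add(d, Add(d, d))))) = Add(4, Mul(Rational(-1, 2), Mul(Add(-2, d), Add(d, Mul(2, d))))) = Add(4, Mul(Rational(-1, 2), Mul(Add(-2, d), Mul(3, d)))) = Add(4, Mul(Rational(-1, 2), Mul(3, d, Add(-2, d)))) = Add(4, Mul(Rational(-3, 2), d, Add(-2, d))))
b = -4 (b = Mul(-2, Add(Add(Add(8, 6), Mul(-1, Add(4, Mul(3, 0), Mul(Rational(-3, 2), Pow(0, 2))))), Mul(-1, 8))) = Mul(-2, Add(Add(14, Mul(-1, Add(4, 0, Mul(Rational(-3, 2), 0)))), -8)) = Mul(-2, Add(Add(14, Mul(-1, Add(4, 0, 0))), -8)) = Mul(-2, Add(Add(14, Mul(-1, 4)), -8)) = Mul(-2, Add(Add(14, -4), -8)) = Mul(-2, Add(10, -8)) = Mul(-2, 2) = -4)
Pow(b, 2) = Pow(-4, 2) = 16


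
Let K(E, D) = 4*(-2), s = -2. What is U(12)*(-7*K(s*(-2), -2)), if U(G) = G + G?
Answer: 1344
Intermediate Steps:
U(G) = 2*G
K(E, D) = -8
U(12)*(-7*K(s*(-2), -2)) = (2*12)*(-7*(-8)) = 24*56 = 1344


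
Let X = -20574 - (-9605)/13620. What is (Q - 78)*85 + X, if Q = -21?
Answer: -78964115/2724 ≈ -28988.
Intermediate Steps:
X = -56041655/2724 (X = -20574 - (-9605)/13620 = -20574 - 1*(-1921/2724) = -20574 + 1921/2724 = -56041655/2724 ≈ -20573.)
(Q - 78)*85 + X = (-21 - 78)*85 - 56041655/2724 = -99*85 - 56041655/2724 = -8415 - 56041655/2724 = -78964115/2724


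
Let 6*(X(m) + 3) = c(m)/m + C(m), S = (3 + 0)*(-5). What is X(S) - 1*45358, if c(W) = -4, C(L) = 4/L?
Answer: -45361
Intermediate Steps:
S = -15 (S = 3*(-5) = -15)
X(m) = -3 (X(m) = -3 + (-4/m + 4/m)/6 = -3 + (⅙)*0 = -3 + 0 = -3)
X(S) - 1*45358 = -3 - 1*45358 = -3 - 45358 = -45361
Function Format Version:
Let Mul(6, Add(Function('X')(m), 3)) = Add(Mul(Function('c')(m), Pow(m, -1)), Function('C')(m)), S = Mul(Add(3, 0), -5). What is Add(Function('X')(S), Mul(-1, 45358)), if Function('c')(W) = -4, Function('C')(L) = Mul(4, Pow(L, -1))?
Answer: -45361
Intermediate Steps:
S = -15 (S = Mul(3, -5) = -15)
Function('X')(m) = -3 (Function('X')(m) = Add(-3, Mul(Rational(1, 6), Add(Mul(-4, Pow(m, -1)), Mul(4, Pow(m, -1))))) = Add(-3, Mul(Rational(1, 6), 0)) = Add(-3, 0) = -3)
Add(Function('X')(S), Mul(-1, 45358)) = Add(-3, Mul(-1, 45358)) = Add(-3, -45358) = -45361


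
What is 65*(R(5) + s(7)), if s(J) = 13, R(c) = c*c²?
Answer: 8970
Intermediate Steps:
R(c) = c³
65*(R(5) + s(7)) = 65*(5³ + 13) = 65*(125 + 13) = 65*138 = 8970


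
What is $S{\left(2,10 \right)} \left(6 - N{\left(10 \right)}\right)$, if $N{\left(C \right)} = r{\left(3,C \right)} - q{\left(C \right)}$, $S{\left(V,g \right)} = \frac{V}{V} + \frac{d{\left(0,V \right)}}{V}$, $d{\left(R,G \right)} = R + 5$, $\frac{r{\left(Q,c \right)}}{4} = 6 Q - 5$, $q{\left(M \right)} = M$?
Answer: $-126$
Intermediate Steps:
$r{\left(Q,c \right)} = -20 + 24 Q$ ($r{\left(Q,c \right)} = 4 \left(6 Q - 5\right) = 4 \left(-5 + 6 Q\right) = -20 + 24 Q$)
$d{\left(R,G \right)} = 5 + R$
$S{\left(V,g \right)} = 1 + \frac{5}{V}$ ($S{\left(V,g \right)} = \frac{V}{V} + \frac{5 + 0}{V} = 1 + \frac{5}{V}$)
$N{\left(C \right)} = 52 - C$ ($N{\left(C \right)} = \left(-20 + 24 \cdot 3\right) - C = \left(-20 + 72\right) - C = 52 - C$)
$S{\left(2,10 \right)} \left(6 - N{\left(10 \right)}\right) = \frac{5 + 2}{2} \left(6 - \left(52 - 10\right)\right) = \frac{1}{2} \cdot 7 \left(6 - \left(52 - 10\right)\right) = \frac{7 \left(6 - 42\right)}{2} = \frac{7}{2} \left(-36\right) = -126$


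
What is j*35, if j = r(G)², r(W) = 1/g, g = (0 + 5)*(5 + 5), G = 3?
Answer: 7/500 ≈ 0.014000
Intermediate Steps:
g = 50 (g = 5*10 = 50)
r(W) = 1/50
j = 1/2500 (j = (1/50)² = 1/2500 ≈ 0.00040000)
j*35 = (1/2500)*35 = 7/500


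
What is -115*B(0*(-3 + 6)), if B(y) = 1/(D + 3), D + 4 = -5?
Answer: 115/6 ≈ 19.167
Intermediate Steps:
D = -9 (D = -4 - 5 = -9)
B(y) = -1/6 (B(y) = 1/(-9 + 3) = 1/(-6) = -1/6)
-115*B(0*(-3 + 6)) = -115*(-1/6) = 115/6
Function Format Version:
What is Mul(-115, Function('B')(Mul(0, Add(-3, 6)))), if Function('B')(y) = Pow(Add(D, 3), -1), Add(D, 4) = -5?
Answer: Rational(115, 6) ≈ 19.167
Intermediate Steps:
D = -9 (D = Add(-4, -5) = -9)
Function('B')(y) = Rational(-1, 6) (Function('B')(y) = Pow(Add(-9, 3), -1) = Pow(-6, -1) = Rational(-1, 6))
Mul(-115, Function('B')(Mul(0, Add(-3, 6)))) = Mul(-115, Rational(-1, 6)) = Rational(115, 6)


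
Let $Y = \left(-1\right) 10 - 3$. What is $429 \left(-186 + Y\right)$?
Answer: $-85371$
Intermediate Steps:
$Y = -13$ ($Y = -10 - 3 = -13$)
$429 \left(-186 + Y\right) = 429 \left(-186 - 13\right) = 429 \left(-199\right) = -85371$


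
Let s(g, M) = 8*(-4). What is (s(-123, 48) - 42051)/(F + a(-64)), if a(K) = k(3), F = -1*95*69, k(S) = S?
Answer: 42083/6552 ≈ 6.4229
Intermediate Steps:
F = -6555 (F = -95*69 = -6555)
a(K) = 3
s(g, M) = -32
(s(-123, 48) - 42051)/(F + a(-64)) = (-32 - 42051)/(-6555 + 3) = -42083/(-6552) = -42083*(-1/6552) = 42083/6552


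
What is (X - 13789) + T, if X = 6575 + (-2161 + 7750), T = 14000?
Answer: 12375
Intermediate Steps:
X = 12164 (X = 6575 + 5589 = 12164)
(X - 13789) + T = (12164 - 13789) + 14000 = -1625 + 14000 = 12375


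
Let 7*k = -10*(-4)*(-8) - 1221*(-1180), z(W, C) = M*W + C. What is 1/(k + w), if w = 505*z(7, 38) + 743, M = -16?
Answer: 1/169153 ≈ 5.9118e-6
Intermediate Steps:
z(W, C) = C - 16*W (z(W, C) = -16*W + C = C - 16*W)
k = 205780 (k = (-10*(-4)*(-8) - 1221*(-1180))/7 = (40*(-8) + 1440780)/7 = (-320 + 1440780)/7 = (⅐)*1440460 = 205780)
w = -36627 (w = 505*(38 - 16*7) + 743 = 505*(38 - 112) + 743 = 505*(-74) + 743 = -37370 + 743 = -36627)
1/(k + w) = 1/(205780 - 36627) = 1/169153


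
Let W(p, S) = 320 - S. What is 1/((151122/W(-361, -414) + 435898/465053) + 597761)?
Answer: 170674451/102057830348510 ≈ 1.6723e-6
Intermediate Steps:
1/((151122/W(-361, -414) + 435898/465053) + 597761) = 1/((151122/(320 - 1*(-414)) + 435898/465053) + 597761) = 1/((151122/(320 + 414) + 435898*(1/465053)) + 597761) = 1/((151122/734 + 435898/465053) + 597761) = 1/((151122*(1/734) + 435898/465053) + 597761) = 1/((75561/367 + 435898/465053) + 597761) = 1/(35299844299/170674451 + 597761) = 1/(102057830348510/170674451) = 170674451/102057830348510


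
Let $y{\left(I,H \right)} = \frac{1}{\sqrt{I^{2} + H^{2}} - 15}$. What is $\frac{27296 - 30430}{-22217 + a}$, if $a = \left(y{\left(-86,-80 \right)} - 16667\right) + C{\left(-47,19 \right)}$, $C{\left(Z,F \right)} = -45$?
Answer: $\frac{413927315374}{5141600511385} + \frac{1567 \sqrt{3449}}{5141600511385} \approx 0.080506$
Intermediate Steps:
$y{\left(I,H \right)} = \frac{1}{-15 + \sqrt{H^{2} + I^{2}}}$ ($y{\left(I,H \right)} = \frac{1}{\sqrt{H^{2} + I^{2}} - 15} = \frac{1}{-15 + \sqrt{H^{2} + I^{2}}}$)
$a = -16712 + \frac{1}{-15 + 2 \sqrt{3449}}$ ($a = \left(\frac{1}{-15 + \sqrt{\left(-80\right)^{2} + \left(-86\right)^{2}}} - 16667\right) - 45 = \left(\frac{1}{-15 + \sqrt{6400 + 7396}} - 16667\right) - 45 = \left(\frac{1}{-15 + \sqrt{13796}} - 16667\right) - 45 = \left(\frac{1}{-15 + 2 \sqrt{3449}} - 16667\right) - 45 = \left(-16667 + \frac{1}{-15 + 2 \sqrt{3449}}\right) - 45 = -16712 + \frac{1}{-15 + 2 \sqrt{3449}} \approx -16712.0$)
$\frac{27296 - 30430}{-22217 + a} = \frac{27296 - 30430}{-22217 - \left(\frac{226798537}{13571} - \frac{2 \sqrt{3449}}{13571}\right)} = - \frac{3134}{- \frac{528305444}{13571} + \frac{2 \sqrt{3449}}{13571}}$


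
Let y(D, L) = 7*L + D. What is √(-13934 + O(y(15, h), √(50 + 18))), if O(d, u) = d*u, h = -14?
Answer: √(-13934 - 166*√17) ≈ 120.91*I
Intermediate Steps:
y(D, L) = D + 7*L
√(-13934 + O(y(15, h), √(50 + 18))) = √(-13934 + (15 + 7*(-14))*√(50 + 18)) = √(-13934 + (15 - 98)*√68) = √(-13934 - 166*√17)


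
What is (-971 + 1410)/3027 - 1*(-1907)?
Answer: 5772928/3027 ≈ 1907.1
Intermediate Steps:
(-971 + 1410)/3027 - 1*(-1907) = 439*(1/3027) + 1907 = 439/3027 + 1907 = 5772928/3027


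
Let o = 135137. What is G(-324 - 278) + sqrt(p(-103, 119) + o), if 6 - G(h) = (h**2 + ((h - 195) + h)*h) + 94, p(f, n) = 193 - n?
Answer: -1204690 + sqrt(135211) ≈ -1.2043e+6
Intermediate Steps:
G(h) = -88 - h**2 - h*(-195 + 2*h) (G(h) = 6 - ((h**2 + ((h - 195) + h)*h) + 94) = 6 - ((h**2 + ((-195 + h) + h)*h) + 94) = 6 - ((h**2 + (-195 + 2*h)*h) + 94) = 6 - ((h**2 + h*(-195 + 2*h)) + 94) = 6 - (94 + h**2 + h*(-195 + 2*h)) = 6 + (-94 - h**2 - h*(-195 + 2*h)) = -88 - h**2 - h*(-195 + 2*h))
G(-324 - 278) + sqrt(p(-103, 119) + o) = (-88 - 3*(-324 - 278)**2 + 195*(-324 - 278)) + sqrt((193 - 1*119) + 135137) = (-88 - 3*(-602)**2 + 195*(-602)) + sqrt((193 - 119) + 135137) = (-88 - 3*362404 - 117390) + sqrt(74 + 135137) = (-88 - 1087212 - 117390) + sqrt(135211) = -1204690 + sqrt(135211)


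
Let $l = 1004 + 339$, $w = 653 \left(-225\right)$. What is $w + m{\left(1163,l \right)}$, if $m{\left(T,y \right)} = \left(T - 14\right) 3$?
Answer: $-143478$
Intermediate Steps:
$w = -146925$
$l = 1343$
$m{\left(T,y \right)} = -42 + 3 T$ ($m{\left(T,y \right)} = \left(-14 + T\right) 3 = -42 + 3 T$)
$w + m{\left(1163,l \right)} = -146925 + \left(-42 + 3 \cdot 1163\right) = -146925 + \left(-42 + 3489\right) = -146925 + 3447 = -143478$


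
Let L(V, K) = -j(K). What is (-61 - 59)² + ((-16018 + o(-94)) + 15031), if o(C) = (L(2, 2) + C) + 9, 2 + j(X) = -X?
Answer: 13332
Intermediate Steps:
j(X) = -2 - X
L(V, K) = 2 + K (L(V, K) = -(-2 - K) = 2 + K)
o(C) = 13 + C (o(C) = ((2 + 2) + C) + 9 = (4 + C) + 9 = 13 + C)
(-61 - 59)² + ((-16018 + o(-94)) + 15031) = (-61 - 59)² + ((-16018 + (13 - 94)) + 15031) = (-120)² + ((-16018 - 81) + 15031) = 14400 + (-16099 + 15031) = 14400 - 1068 = 13332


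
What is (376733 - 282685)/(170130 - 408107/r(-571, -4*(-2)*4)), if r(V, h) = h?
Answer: 3009536/5036053 ≈ 0.59760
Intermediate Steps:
(376733 - 282685)/(170130 - 408107/r(-571, -4*(-2)*4)) = (376733 - 282685)/(170130 - 408107/(-4*(-2)*4)) = 94048/(170130 - 408107/(8*4)) = 94048/(170130 - 408107/32) = 94048/(5036053/32) = 94048*(32/5036053) = 3009536/5036053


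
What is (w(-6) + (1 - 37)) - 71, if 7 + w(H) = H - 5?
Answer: -125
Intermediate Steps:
w(H) = -12 + H (w(H) = -7 + (H - 5) = -7 + (-5 + H) = -12 + H)
(w(-6) + (1 - 37)) - 71 = ((-12 - 6) + (1 - 37)) - 71 = (-18 - 36) - 71 = -54 - 71 = -125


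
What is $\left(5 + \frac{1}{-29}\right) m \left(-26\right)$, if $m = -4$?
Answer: $\frac{14976}{29} \approx 516.41$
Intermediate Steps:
$\left(5 + \frac{1}{-29}\right) m \left(-26\right) = \left(5 + \frac{1}{-29}\right) \left(-4\right) \left(-26\right) = \left(5 - \frac{1}{29}\right) \left(-4\right) \left(-26\right) = \frac{144}{29} \left(-4\right) \left(-26\right) = \left(- \frac{576}{29}\right) \left(-26\right) = \frac{14976}{29}$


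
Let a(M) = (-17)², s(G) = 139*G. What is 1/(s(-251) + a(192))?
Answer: -1/34600 ≈ -2.8902e-5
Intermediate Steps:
a(M) = 289
1/(s(-251) + a(192)) = 1/(139*(-251) + 289) = 1/(-34889 + 289) = 1/(-34600) = -1/34600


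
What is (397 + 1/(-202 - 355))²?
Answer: 48897592384/310249 ≈ 1.5761e+5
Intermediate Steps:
(397 + 1/(-202 - 355))² = (397 + 1/(-557))² = (397 - 1/557)² = (221128/557)² = 48897592384/310249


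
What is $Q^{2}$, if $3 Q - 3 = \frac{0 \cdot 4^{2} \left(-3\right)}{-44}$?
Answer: $1$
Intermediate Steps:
$Q = 1$ ($Q = 1 + \frac{0 \cdot 4^{2} \left(-3\right) \frac{1}{-44}}{3} = 1 + \frac{0 \cdot 16 \left(-3\right) \left(- \frac{1}{44}\right)}{3} = 1 + \frac{0 \left(-48\right) \left(- \frac{1}{44}\right)}{3} = 1 + \frac{0 \left(- \frac{1}{44}\right)}{3} = 1 + \frac{1}{3} \cdot 0 = 1 + 0 = 1$)
$Q^{2} = 1^{2} = 1$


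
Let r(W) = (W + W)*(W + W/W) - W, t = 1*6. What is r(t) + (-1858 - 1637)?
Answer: -3417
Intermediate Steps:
t = 6
r(W) = -W + 2*W*(1 + W) (r(W) = (2*W)*(W + 1) - W = (2*W)*(1 + W) - W = 2*W*(1 + W) - W = -W + 2*W*(1 + W))
r(t) + (-1858 - 1637) = 6*(1 + 2*6) + (-1858 - 1637) = 6*(1 + 12) - 3495 = 6*13 - 3495 = 78 - 3495 = -3417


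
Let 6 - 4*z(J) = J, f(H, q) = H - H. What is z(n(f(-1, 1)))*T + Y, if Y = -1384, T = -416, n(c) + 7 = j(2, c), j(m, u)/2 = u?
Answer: -2736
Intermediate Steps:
j(m, u) = 2*u
f(H, q) = 0
n(c) = -7 + 2*c
z(J) = 3/2 - J/4
z(n(f(-1, 1)))*T + Y = (3/2 - (-7 + 2*0)/4)*(-416) - 1384 = (3/2 - (-7 + 0)/4)*(-416) - 1384 = (3/2 - ¼*(-7))*(-416) - 1384 = (3/2 + 7/4)*(-416) - 1384 = (13/4)*(-416) - 1384 = -1352 - 1384 = -2736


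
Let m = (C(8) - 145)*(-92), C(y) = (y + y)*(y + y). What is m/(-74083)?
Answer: 444/3221 ≈ 0.13785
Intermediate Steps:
C(y) = 4*y² (C(y) = (2*y)*(2*y) = 4*y²)
m = -10212 (m = (4*8² - 145)*(-92) = (4*64 - 145)*(-92) = (256 - 145)*(-92) = 111*(-92) = -10212)
m/(-74083) = -10212/(-74083) = -10212*(-1/74083) = 444/3221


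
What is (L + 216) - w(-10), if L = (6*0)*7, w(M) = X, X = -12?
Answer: 228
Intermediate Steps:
w(M) = -12
L = 0 (L = 0*7 = 0)
(L + 216) - w(-10) = (0 + 216) - 1*(-12) = 216 + 12 = 228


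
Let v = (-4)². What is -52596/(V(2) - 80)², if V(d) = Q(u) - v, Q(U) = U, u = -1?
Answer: -52596/9409 ≈ -5.5900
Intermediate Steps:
v = 16
V(d) = -17 (V(d) = -1 - 1*16 = -1 - 16 = -17)
-52596/(V(2) - 80)² = -52596/(-17 - 80)² = -52596/((-97)²) = -52596/9409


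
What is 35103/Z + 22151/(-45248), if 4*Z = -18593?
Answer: -6765215719/841296064 ≈ -8.0414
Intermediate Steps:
Z = -18593/4 (Z = (¼)*(-18593) = -18593/4 ≈ -4648.3)
35103/Z + 22151/(-45248) = 35103/(-18593/4) + 22151/(-45248) = 35103*(-4/18593) + 22151*(-1/45248) = -140412/18593 - 22151/45248 = -6765215719/841296064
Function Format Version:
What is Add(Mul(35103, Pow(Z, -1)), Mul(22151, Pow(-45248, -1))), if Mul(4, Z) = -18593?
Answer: Rational(-6765215719, 841296064) ≈ -8.0414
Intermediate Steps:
Z = Rational(-18593, 4) (Z = Mul(Rational(1, 4), -18593) = Rational(-18593, 4) ≈ -4648.3)
Add(Mul(35103, Pow(Z, -1)), Mul(22151, Pow(-45248, -1))) = Add(Mul(35103, Pow(Rational(-18593, 4), -1)), Mul(22151, Pow(-45248, -1))) = Add(Mul(35103, Rational(-4, 18593)), Mul(22151, Rational(-1, 45248))) = Add(Rational(-140412, 18593), Rational(-22151, 45248)) = Rational(-6765215719, 841296064)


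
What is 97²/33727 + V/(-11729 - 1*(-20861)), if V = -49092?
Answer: -130816908/25666247 ≈ -5.0968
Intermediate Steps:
97²/33727 + V/(-11729 - 1*(-20861)) = 97²/33727 - 49092/(-11729 - 1*(-20861)) = 9409*(1/33727) - 49092/(-11729 + 20861) = 9409/33727 - 49092/9132 = 9409/33727 - 49092*1/9132 = 9409/33727 - 4091/761 = -130816908/25666247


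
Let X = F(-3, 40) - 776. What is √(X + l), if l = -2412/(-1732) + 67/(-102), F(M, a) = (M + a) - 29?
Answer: I*√1496652932838/44166 ≈ 27.7*I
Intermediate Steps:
F(M, a) = -29 + M + a
X = -768 (X = (-29 - 3 + 40) - 776 = 8 - 776 = -768)
l = 32495/44166 (l = -2412*(-1/1732) + 67*(-1/102) = 603/433 - 67/102 = 32495/44166 ≈ 0.73575)
√(X + l) = √(-768 + 32495/44166) = √(-33886993/44166) = I*√1496652932838/44166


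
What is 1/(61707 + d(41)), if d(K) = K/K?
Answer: 1/61708 ≈ 1.6205e-5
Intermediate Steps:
d(K) = 1
1/(61707 + d(41)) = 1/(61707 + 1) = 1/61708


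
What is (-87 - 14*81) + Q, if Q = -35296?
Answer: -36517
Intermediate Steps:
(-87 - 14*81) + Q = (-87 - 14*81) - 35296 = (-87 - 1134) - 35296 = -1221 - 35296 = -36517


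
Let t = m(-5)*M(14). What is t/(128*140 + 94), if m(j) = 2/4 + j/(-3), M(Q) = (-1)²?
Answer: 13/108084 ≈ 0.00012028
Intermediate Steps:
M(Q) = 1
m(j) = ½ - j/3 (m(j) = 2*(¼) + j*(-⅓) = ½ - j/3)
t = 13/6 (t = (½ - ⅓*(-5))*1 = (½ + 5/3)*1 = (13/6)*1 = 13/6 ≈ 2.1667)
t/(128*140 + 94) = 13/(6*(128*140 + 94)) = 13/(6*(17920 + 94)) = (13/6)/18014 = (13/6)*(1/18014) = 13/108084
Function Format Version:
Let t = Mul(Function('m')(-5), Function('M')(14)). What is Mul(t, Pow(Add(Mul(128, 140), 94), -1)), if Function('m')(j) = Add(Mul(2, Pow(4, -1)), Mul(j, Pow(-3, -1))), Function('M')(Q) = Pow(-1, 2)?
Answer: Rational(13, 108084) ≈ 0.00012028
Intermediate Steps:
Function('M')(Q) = 1
Function('m')(j) = Add(Rational(1, 2), Mul(Rational(-1, 3), j)) (Function('m')(j) = Add(Mul(2, Rational(1, 4)), Mul(j, Rational(-1, 3))) = Add(Rational(1, 2), Mul(Rational(-1, 3), j)))
t = Rational(13, 6) (t = Mul(Add(Rational(1, 2), Mul(Rational(-1, 3), -5)), 1) = Mul(Add(Rational(1, 2), Rational(5, 3)), 1) = Mul(Rational(13, 6), 1) = Rational(13, 6) ≈ 2.1667)
Mul(t, Pow(Add(Mul(128, 140), 94), -1)) = Mul(Rational(13, 6), Pow(Add(Mul(128, 140), 94), -1)) = Mul(Rational(13, 6), Pow(Add(17920, 94), -1)) = Mul(Rational(13, 6), Pow(18014, -1)) = Mul(Rational(13, 6), Rational(1, 18014)) = Rational(13, 108084)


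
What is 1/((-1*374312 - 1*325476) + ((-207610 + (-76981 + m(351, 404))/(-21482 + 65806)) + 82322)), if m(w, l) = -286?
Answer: -44324/36570745891 ≈ -1.2120e-6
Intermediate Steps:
1/((-1*374312 - 1*325476) + ((-207610 + (-76981 + m(351, 404))/(-21482 + 65806)) + 82322)) = 1/((-1*374312 - 1*325476) + ((-207610 + (-76981 - 286)/(-21482 + 65806)) + 82322)) = 1/((-374312 - 325476) + ((-207610 - 77267/44324) + 82322)) = 1/(-699788 + ((-207610 - 77267*1/44324) + 82322)) = 1/(-699788 + ((-207610 - 77267/44324) + 82322)) = 1/(-699788 + (-9202182907/44324 + 82322)) = 1/(-699788 - 5553342579/44324) = 1/(-36570745891/44324) = -44324/36570745891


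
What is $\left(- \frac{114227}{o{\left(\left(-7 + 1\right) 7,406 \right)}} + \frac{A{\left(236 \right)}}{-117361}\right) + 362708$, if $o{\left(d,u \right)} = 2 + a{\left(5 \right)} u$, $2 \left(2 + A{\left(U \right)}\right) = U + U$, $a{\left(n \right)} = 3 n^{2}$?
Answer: $\frac{1296260428381061}{3573877172} \approx 3.627 \cdot 10^{5}$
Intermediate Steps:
$A{\left(U \right)} = -2 + U$ ($A{\left(U \right)} = -2 + \frac{U + U}{2} = -2 + \frac{2 U}{2} = -2 + U$)
$o{\left(d,u \right)} = 2 + 75 u$ ($o{\left(d,u \right)} = 2 + 3 \cdot 5^{2} u = 2 + 3 \cdot 25 u = 2 + 75 u$)
$\left(- \frac{114227}{o{\left(\left(-7 + 1\right) 7,406 \right)}} + \frac{A{\left(236 \right)}}{-117361}\right) + 362708 = \left(- \frac{114227}{2 + 75 \cdot 406} + \frac{-2 + 236}{-117361}\right) + 362708 = \left(- \frac{114227}{2 + 30450} + 234 \left(- \frac{1}{117361}\right)\right) + 362708 = \left(- \frac{114227}{30452} - \frac{234}{117361}\right) + 362708 = - \frac{13412920715}{3573877172} + 362708 = \frac{1296260428381061}{3573877172}$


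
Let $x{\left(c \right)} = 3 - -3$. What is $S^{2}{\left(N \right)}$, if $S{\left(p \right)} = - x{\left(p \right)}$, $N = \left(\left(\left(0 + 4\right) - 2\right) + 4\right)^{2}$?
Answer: $36$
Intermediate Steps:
$x{\left(c \right)} = 6$ ($x{\left(c \right)} = 3 + 3 = 6$)
$N = 36$ ($N = \left(\left(4 - 2\right) + 4\right)^{2} = \left(2 + 4\right)^{2} = 6^{2} = 36$)
$S{\left(p \right)} = -6$ ($S{\left(p \right)} = \left(-1\right) 6 = -6$)
$S^{2}{\left(N \right)} = \left(-6\right)^{2} = 36$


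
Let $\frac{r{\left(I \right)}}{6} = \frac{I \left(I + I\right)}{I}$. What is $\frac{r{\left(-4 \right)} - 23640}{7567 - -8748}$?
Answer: $- \frac{23688}{16315} \approx -1.4519$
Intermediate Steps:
$r{\left(I \right)} = 12 I$ ($r{\left(I \right)} = 6 \frac{I \left(I + I\right)}{I} = 6 \frac{I 2 I}{I} = 6 \frac{2 I^{2}}{I} = 6 \cdot 2 I = 12 I$)
$\frac{r{\left(-4 \right)} - 23640}{7567 - -8748} = \frac{12 \left(-4\right) - 23640}{7567 - -8748} = \frac{-48 - 23640}{7567 + 8748} = - \frac{23688}{16315}$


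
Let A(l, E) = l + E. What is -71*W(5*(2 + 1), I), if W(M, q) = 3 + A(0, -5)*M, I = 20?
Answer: 5112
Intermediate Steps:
A(l, E) = E + l
W(M, q) = 3 - 5*M (W(M, q) = 3 + (-5 + 0)*M = 3 - 5*M)
-71*W(5*(2 + 1), I) = -71*(3 - 25*(2 + 1)) = -71*(3 - 25*3) = -71*(3 - 5*15) = -71*(3 - 75) = -71*(-72) = 5112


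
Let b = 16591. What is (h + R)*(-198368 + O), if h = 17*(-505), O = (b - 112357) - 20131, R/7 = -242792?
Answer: 536805160185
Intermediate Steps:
R = -1699544 (R = 7*(-242792) = -1699544)
O = -115897 (O = (16591 - 112357) - 20131 = -95766 - 20131 = -115897)
h = -8585
(h + R)*(-198368 + O) = (-8585 - 1699544)*(-198368 - 115897) = -1708129*(-314265) = 536805160185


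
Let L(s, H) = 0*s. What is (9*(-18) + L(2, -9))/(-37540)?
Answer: 81/18770 ≈ 0.0043154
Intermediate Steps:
L(s, H) = 0
(9*(-18) + L(2, -9))/(-37540) = (9*(-18) + 0)/(-37540) = (-162 + 0)*(-1/37540) = -162*(-1/37540) = 81/18770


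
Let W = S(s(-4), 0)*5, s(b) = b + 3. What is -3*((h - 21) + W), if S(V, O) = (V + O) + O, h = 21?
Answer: 15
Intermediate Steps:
s(b) = 3 + b
S(V, O) = V + 2*O (S(V, O) = (O + V) + O = V + 2*O)
W = -5 (W = ((3 - 4) + 2*0)*5 = (-1 + 0)*5 = -1*5 = -5)
-3*((h - 21) + W) = -3*((21 - 21) - 5) = -3*(0 - 5) = -3*(-5) = 15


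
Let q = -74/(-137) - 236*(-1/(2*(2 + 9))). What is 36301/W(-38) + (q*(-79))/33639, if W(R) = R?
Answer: -613430962611/642123658 ≈ -955.32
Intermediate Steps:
q = 16980/1507 (q = -74*(-1/137) - 236/((-2*11)) = 74/137 - 236/(-22) = 74/137 - 236*(-1/22) = 74/137 + 118/11 = 16980/1507 ≈ 11.267)
36301/W(-38) + (q*(-79))/33639 = 36301/(-38) + ((16980/1507)*(-79))/33639 = 36301*(-1/38) - 1341420/1507*1/33639 = -36301/38 - 447140/16897991 = -613430962611/642123658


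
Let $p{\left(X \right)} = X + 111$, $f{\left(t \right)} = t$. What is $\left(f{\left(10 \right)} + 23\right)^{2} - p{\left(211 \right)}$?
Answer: $767$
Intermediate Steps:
$p{\left(X \right)} = 111 + X$
$\left(f{\left(10 \right)} + 23\right)^{2} - p{\left(211 \right)} = \left(10 + 23\right)^{2} - \left(111 + 211\right) = 33^{2} - 322 = 1089 - 322 = 767$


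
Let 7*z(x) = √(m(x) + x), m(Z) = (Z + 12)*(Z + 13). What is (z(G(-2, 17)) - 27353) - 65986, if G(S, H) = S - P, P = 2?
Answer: -93339 + 2*√17/7 ≈ -93338.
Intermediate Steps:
m(Z) = (12 + Z)*(13 + Z)
G(S, H) = -2 + S (G(S, H) = S - 1*2 = S - 2 = -2 + S)
z(x) = √(156 + x² + 26*x)/7 (z(x) = √((156 + x² + 25*x) + x)/7 = √(156 + x² + 26*x)/7)
(z(G(-2, 17)) - 27353) - 65986 = (√(156 + (-2 - 2)² + 26*(-2 - 2))/7 - 27353) - 65986 = (√(156 + (-4)² + 26*(-4))/7 - 27353) - 65986 = (√(156 + 16 - 104)/7 - 27353) - 65986 = (√68/7 - 27353) - 65986 = ((2*√17)/7 - 27353) - 65986 = (2*√17/7 - 27353) - 65986 = (-27353 + 2*√17/7) - 65986 = -93339 + 2*√17/7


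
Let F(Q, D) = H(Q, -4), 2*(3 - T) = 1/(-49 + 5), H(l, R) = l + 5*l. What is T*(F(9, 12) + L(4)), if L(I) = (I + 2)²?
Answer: 11925/44 ≈ 271.02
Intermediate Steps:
H(l, R) = 6*l
T = 265/88 (T = 3 - 1/(2*(-49 + 5)) = 3 - ½/(-44) = 3 - ½*(-1/44) = 3 + 1/88 = 265/88 ≈ 3.0114)
F(Q, D) = 6*Q
L(I) = (2 + I)²
T*(F(9, 12) + L(4)) = 265*(6*9 + (2 + 4)²)/88 = 265*(54 + 6²)/88 = 265*(54 + 36)/88 = (265/88)*90 = 11925/44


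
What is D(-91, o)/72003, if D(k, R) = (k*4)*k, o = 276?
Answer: 33124/72003 ≈ 0.46004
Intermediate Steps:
D(k, R) = 4*k² (D(k, R) = (4*k)*k = 4*k²)
D(-91, o)/72003 = (4*(-91)²)/72003 = (4*8281)*(1/72003) = 33124*(1/72003) = 33124/72003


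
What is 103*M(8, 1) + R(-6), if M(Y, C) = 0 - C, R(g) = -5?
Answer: -108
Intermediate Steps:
M(Y, C) = -C
103*M(8, 1) + R(-6) = 103*(-1*1) - 5 = 103*(-1) - 5 = -103 - 5 = -108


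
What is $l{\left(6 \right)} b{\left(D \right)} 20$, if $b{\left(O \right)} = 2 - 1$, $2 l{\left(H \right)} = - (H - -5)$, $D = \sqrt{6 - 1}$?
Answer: $-110$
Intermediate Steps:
$D = \sqrt{5} \approx 2.2361$
$l{\left(H \right)} = - \frac{5}{2} - \frac{H}{2}$ ($l{\left(H \right)} = \frac{\left(-1\right) \left(H - -5\right)}{2} = \frac{\left(-1\right) \left(H + 5\right)}{2} = \frac{\left(-1\right) \left(5 + H\right)}{2} = \frac{-5 - H}{2} = - \frac{5}{2} - \frac{H}{2}$)
$b{\left(O \right)} = 1$ ($b{\left(O \right)} = 2 - 1 = 1$)
$l{\left(6 \right)} b{\left(D \right)} 20 = \left(- \frac{5}{2} - 3\right) 1 \cdot 20 = \left(- \frac{11}{2}\right) 1 \cdot 20 = \left(- \frac{11}{2}\right) 20 = -110$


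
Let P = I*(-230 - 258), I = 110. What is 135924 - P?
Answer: 189604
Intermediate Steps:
P = -53680 (P = 110*(-230 - 258) = 110*(-488) = -53680)
135924 - P = 135924 - 1*(-53680) = 135924 + 53680 = 189604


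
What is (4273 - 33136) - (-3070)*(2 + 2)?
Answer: -16583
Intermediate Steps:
(4273 - 33136) - (-3070)*(2 + 2) = -28863 - (-3070)*4 = -28863 - 614*(-20) = -28863 + 12280 = -16583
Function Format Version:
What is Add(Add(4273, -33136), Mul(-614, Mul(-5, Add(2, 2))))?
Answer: -16583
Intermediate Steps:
Add(Add(4273, -33136), Mul(-614, Mul(-5, Add(2, 2)))) = Add(-28863, Mul(-614, Mul(-5, 4))) = Add(-28863, Mul(-614, -20)) = Add(-28863, 12280) = -16583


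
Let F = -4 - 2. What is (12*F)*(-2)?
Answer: 144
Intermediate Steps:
F = -6
(12*F)*(-2) = (12*(-6))*(-2) = -72*(-2) = 144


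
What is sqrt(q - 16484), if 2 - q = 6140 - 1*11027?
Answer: I*sqrt(11595) ≈ 107.68*I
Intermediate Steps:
q = 4889 (q = 2 - (6140 - 1*11027) = 2 - (6140 - 11027) = 2 - 1*(-4887) = 2 + 4887 = 4889)
sqrt(q - 16484) = sqrt(4889 - 16484) = sqrt(-11595) = I*sqrt(11595)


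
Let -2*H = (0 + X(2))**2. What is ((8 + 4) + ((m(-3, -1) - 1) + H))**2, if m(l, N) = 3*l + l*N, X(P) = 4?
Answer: 9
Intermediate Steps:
m(l, N) = 3*l + N*l
H = -8 (H = -(0 + 4)**2/2 = -1/2*4**2 = -1/2*16 = -8)
((8 + 4) + ((m(-3, -1) - 1) + H))**2 = ((8 + 4) + ((-3*(3 - 1) - 1) - 8))**2 = (12 + ((-3*2 - 1) - 8))**2 = (12 + ((-6 - 1) - 8))**2 = (12 + (-7 - 8))**2 = (12 - 15)**2 = (-3)**2 = 9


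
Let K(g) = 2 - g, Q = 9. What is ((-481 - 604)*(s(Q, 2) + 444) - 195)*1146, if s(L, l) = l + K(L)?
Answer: -546080460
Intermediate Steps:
s(L, l) = 2 + l - L (s(L, l) = l + (2 - L) = 2 + l - L)
((-481 - 604)*(s(Q, 2) + 444) - 195)*1146 = ((-481 - 604)*((2 + 2 - 1*9) + 444) - 195)*1146 = (-1085*((2 + 2 - 9) + 444) - 195)*1146 = (-1085*(-5 + 444) - 195)*1146 = (-1085*439 - 195)*1146 = (-476315 - 195)*1146 = -476510*1146 = -546080460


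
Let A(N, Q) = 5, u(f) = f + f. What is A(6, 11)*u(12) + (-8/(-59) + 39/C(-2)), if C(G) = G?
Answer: 11875/118 ≈ 100.64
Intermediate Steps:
u(f) = 2*f
A(6, 11)*u(12) + (-8/(-59) + 39/C(-2)) = 5*(2*12) + (-8/(-59) + 39/(-2)) = 5*24 + (-8*(-1/59) + 39*(-1/2)) = 120 + (8/59 - 39/2) = 120 - 2285/118 = 11875/118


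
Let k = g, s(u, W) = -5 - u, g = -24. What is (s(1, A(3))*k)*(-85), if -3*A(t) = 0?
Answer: -12240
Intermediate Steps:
A(t) = 0 (A(t) = -⅓*0 = 0)
k = -24
(s(1, A(3))*k)*(-85) = ((-5 - 1*1)*(-24))*(-85) = ((-5 - 1)*(-24))*(-85) = -6*(-24)*(-85) = 144*(-85) = -12240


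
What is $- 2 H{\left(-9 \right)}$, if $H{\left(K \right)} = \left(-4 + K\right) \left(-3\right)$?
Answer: $-78$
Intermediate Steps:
$H{\left(K \right)} = 12 - 3 K$
$- 2 H{\left(-9 \right)} = - 2 \left(12 - -27\right) = - 2 \left(12 + 27\right) = \left(-2\right) 39 = -78$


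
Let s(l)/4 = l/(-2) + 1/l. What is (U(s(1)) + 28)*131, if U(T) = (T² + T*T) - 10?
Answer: 3406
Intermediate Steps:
s(l) = -2*l + 4/l (s(l) = 4*(l/(-2) + 1/l) = 4*(l*(-½) + 1/l) = 4*(-l/2 + 1/l) = 4*(1/l - l/2) = -2*l + 4/l)
U(T) = -10 + 2*T² (U(T) = (T² + T²) - 10 = 2*T² - 10 = -10 + 2*T²)
(U(s(1)) + 28)*131 = ((-10 + 2*(-2*1 + 4/1)²) + 28)*131 = ((-10 + 2*(-2 + 4*1)²) + 28)*131 = ((-10 + 2*(-2 + 4)²) + 28)*131 = ((-10 + 2*2²) + 28)*131 = ((-10 + 2*4) + 28)*131 = ((-10 + 8) + 28)*131 = (-2 + 28)*131 = 26*131 = 3406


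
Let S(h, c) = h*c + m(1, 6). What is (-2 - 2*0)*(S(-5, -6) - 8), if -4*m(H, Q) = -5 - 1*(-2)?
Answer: -91/2 ≈ -45.500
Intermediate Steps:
m(H, Q) = ¾ (m(H, Q) = -(-5 - 1*(-2))/4 = -(-5 + 2)/4 = -¼*(-3) = ¾)
S(h, c) = ¾ + c*h (S(h, c) = h*c + ¾ = c*h + ¾ = ¾ + c*h)
(-2 - 2*0)*(S(-5, -6) - 8) = (-2 - 2*0)*((¾ - 6*(-5)) - 8) = (-2 + 0)*((¾ + 30) - 8) = -2*(123/4 - 8) = -2*91/4 = -91/2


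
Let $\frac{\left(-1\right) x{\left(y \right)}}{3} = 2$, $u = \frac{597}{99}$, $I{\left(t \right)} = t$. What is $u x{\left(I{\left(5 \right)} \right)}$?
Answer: $- \frac{398}{11} \approx -36.182$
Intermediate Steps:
$u = \frac{199}{33}$ ($u = 597 \cdot \frac{1}{99} = \frac{199}{33} \approx 6.0303$)
$x{\left(y \right)} = -6$ ($x{\left(y \right)} = \left(-3\right) 2 = -6$)
$u x{\left(I{\left(5 \right)} \right)} = \frac{199}{33} \left(-6\right) = - \frac{398}{11}$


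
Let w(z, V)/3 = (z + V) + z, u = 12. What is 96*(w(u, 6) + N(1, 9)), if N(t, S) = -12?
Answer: 7488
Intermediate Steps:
w(z, V) = 3*V + 6*z (w(z, V) = 3*((z + V) + z) = 3*((V + z) + z) = 3*(V + 2*z) = 3*V + 6*z)
96*(w(u, 6) + N(1, 9)) = 96*((3*6 + 6*12) - 12) = 96*((18 + 72) - 12) = 96*(90 - 12) = 96*78 = 7488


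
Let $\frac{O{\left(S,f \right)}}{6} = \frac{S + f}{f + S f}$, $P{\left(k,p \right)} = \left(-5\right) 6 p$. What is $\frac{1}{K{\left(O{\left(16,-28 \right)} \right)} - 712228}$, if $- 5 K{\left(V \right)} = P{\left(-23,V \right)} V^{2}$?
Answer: $- \frac{1685159}{1200217389260} \approx -1.404 \cdot 10^{-6}$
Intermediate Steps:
$P{\left(k,p \right)} = - 30 p$
$O{\left(S,f \right)} = \frac{6 \left(S + f\right)}{f + S f}$ ($O{\left(S,f \right)} = 6 \frac{S + f}{f + S f} = \frac{6 \left(S + f\right)}{f + S f}$)
$K{\left(V \right)} = 6 V^{3}$ ($K{\left(V \right)} = - \frac{- 30 V V^{2}}{5} = - \frac{\left(-30\right) V^{3}}{5} = 6 V^{3}$)
$\frac{1}{K{\left(O{\left(16,-28 \right)} \right)} - 712228} = \frac{1}{6 \left(\frac{6 \left(16 - 28\right)}{\left(-28\right) \left(1 + 16\right)}\right)^{3} - 712228} = \frac{1}{6 \left(6 \left(- \frac{1}{28}\right) \frac{1}{17} \left(-12\right)\right)^{3} - 712228} = \frac{1}{6 \left(\frac{18}{119}\right)^{3} - 712228} = \frac{1}{6 \cdot \frac{5832}{1685159} - 712228} = \frac{1}{\frac{34992}{1685159} - 712228} = \frac{1}{- \frac{1200217389260}{1685159}} = - \frac{1685159}{1200217389260}$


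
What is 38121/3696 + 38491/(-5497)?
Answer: 22429467/6772304 ≈ 3.3119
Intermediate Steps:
38121/3696 + 38491/(-5497) = 38121*(1/3696) + 38491*(-1/5497) = 12707/1232 - 38491/5497 = 22429467/6772304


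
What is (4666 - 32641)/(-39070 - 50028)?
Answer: 27975/89098 ≈ 0.31398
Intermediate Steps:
(4666 - 32641)/(-39070 - 50028) = -27975/(-89098) = -27975*(-1/89098) = 27975/89098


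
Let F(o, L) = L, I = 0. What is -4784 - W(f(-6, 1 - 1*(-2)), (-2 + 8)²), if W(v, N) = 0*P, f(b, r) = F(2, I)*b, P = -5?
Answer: -4784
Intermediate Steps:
f(b, r) = 0 (f(b, r) = 0*b = 0)
W(v, N) = 0 (W(v, N) = 0*(-5) = 0)
-4784 - W(f(-6, 1 - 1*(-2)), (-2 + 8)²) = -4784 - 1*0 = -4784 + 0 = -4784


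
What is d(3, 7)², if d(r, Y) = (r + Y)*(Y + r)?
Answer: 10000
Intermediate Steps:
d(r, Y) = (Y + r)² (d(r, Y) = (Y + r)*(Y + r) = (Y + r)²)
d(3, 7)² = ((7 + 3)²)² = (10²)² = 100² = 10000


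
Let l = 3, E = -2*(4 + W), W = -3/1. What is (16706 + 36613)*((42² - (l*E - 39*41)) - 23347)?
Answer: -1065206982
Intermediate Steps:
W = -3 (W = -3*1 = -3)
E = -2 (E = -2*(4 - 3) = -2*1 = -2)
(16706 + 36613)*((42² - (l*E - 39*41)) - 23347) = (16706 + 36613)*((42² - (3*(-2) - 39*41)) - 23347) = 53319*((1764 - (-6 - 1599)) - 23347) = 53319*((1764 - 1*(-1605)) - 23347) = 53319*((1764 + 1605) - 23347) = 53319*(3369 - 23347) = 53319*(-19978) = -1065206982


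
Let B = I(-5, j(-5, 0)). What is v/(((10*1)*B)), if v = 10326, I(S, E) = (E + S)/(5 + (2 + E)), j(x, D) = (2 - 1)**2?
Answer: -10326/5 ≈ -2065.2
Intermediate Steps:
j(x, D) = 1 (j(x, D) = 1**2 = 1)
I(S, E) = (E + S)/(7 + E)
B = -1/2 (B = (1 - 5)/(7 + 1) = -4/8 = (1/8)*(-4) = -1/2 ≈ -0.50000)
v/(((10*1)*B)) = 10326/(((10*1)*(-1/2))) = 10326/((10*(-1/2))) = 10326/(-5) = 10326*(-1/5) = -10326/5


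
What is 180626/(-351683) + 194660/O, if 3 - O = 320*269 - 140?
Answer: -83981069342/30222581971 ≈ -2.7788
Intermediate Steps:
O = -85937 (O = 3 - (320*269 - 140) = 3 - (86080 - 140) = 3 - 1*85940 = 3 - 85940 = -85937)
180626/(-351683) + 194660/O = 180626/(-351683) + 194660/(-85937) = 180626*(-1/351683) + 194660*(-1/85937) = -180626/351683 - 194660/85937 = -83981069342/30222581971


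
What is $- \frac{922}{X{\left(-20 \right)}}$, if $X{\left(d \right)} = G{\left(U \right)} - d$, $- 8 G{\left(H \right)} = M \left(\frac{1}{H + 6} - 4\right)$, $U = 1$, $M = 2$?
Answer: $- \frac{25816}{587} \approx -43.98$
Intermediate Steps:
$G{\left(H \right)} = 1 - \frac{1}{4 \left(6 + H\right)}$ ($G{\left(H \right)} = - \frac{2 \left(\frac{1}{H + 6} - 4\right)}{8} = - \frac{2 \left(\frac{1}{6 + H} - 4\right)}{8} = - \frac{2 \left(-4 + \frac{1}{6 + H}\right)}{8} = - \frac{-8 + \frac{2}{6 + H}}{8} = 1 - \frac{1}{4 \left(6 + H\right)}$)
$X{\left(d \right)} = \frac{27}{28} - d$ ($X{\left(d \right)} = \frac{\frac{23}{4} + 1}{6 + 1} - d = \frac{1}{7} \cdot \frac{27}{4} - d = \frac{27}{28} - d$)
$- \frac{922}{X{\left(-20 \right)}} = - \frac{922}{\frac{27}{28} - -20} = - \frac{922}{\frac{27}{28} + 20} = - \frac{922}{\frac{587}{28}} = \left(-922\right) \frac{28}{587} = - \frac{25816}{587}$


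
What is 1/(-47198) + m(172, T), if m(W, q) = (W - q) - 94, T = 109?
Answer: -1463139/47198 ≈ -31.000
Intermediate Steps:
m(W, q) = -94 + W - q
1/(-47198) + m(172, T) = 1/(-47198) + (-94 + 172 - 1*109) = -1/47198 + (-94 + 172 - 109) = -1/47198 - 31 = -1463139/47198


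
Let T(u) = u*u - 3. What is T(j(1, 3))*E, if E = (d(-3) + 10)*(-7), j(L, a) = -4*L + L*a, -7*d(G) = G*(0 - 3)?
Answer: 122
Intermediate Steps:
d(G) = 3*G/7 (d(G) = -G*(0 - 3)/7 = -G*(-3)/7 = -(-3)*G/7 = 3*G/7)
T(u) = -3 + u² (T(u) = u² - 3 = -3 + u²)
E = -61 (E = ((3/7)*(-3) + 10)*(-7) = (-9/7 + 10)*(-7) = (61/7)*(-7) = -61)
T(j(1, 3))*E = (-3 + (1*(-4 + 3))²)*(-61) = (-3 + (1*(-1))²)*(-61) = (-3 + (-1)²)*(-61) = (-3 + 1)*(-61) = -2*(-61) = 122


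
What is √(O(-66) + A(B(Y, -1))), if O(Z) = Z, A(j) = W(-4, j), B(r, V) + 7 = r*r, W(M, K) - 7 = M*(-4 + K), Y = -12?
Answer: I*√591 ≈ 24.31*I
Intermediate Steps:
W(M, K) = 7 + M*(-4 + K)
B(r, V) = -7 + r² (B(r, V) = -7 + r*r = -7 + r²)
A(j) = 23 - 4*j (A(j) = 7 - 4*(-4) + j*(-4) = 7 + 16 - 4*j = 23 - 4*j)
√(O(-66) + A(B(Y, -1))) = √(-66 + (23 - 4*(-7 + (-12)²))) = √(-66 + (23 - 4*(-7 + 144))) = √(-66 + (23 - 4*137)) = √(-66 + (23 - 548)) = √(-66 - 525) = √(-591) = I*√591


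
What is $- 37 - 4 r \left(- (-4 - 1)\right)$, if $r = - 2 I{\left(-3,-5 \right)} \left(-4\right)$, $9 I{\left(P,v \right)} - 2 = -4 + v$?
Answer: $- \frac{41440}{9} \approx -4604.4$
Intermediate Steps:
$I{\left(P,v \right)} = - \frac{2}{9} + \frac{v}{9}$ ($I{\left(P,v \right)} = \frac{2}{9} + \frac{-4 + v}{9} = \frac{2}{9} + \left(- \frac{4}{9} + \frac{v}{9}\right) = - \frac{2}{9} + \frac{v}{9}$)
$r = - \frac{56}{9}$ ($r = - 2 \left(- \frac{2}{9} + \frac{1}{9} \left(-5\right)\right) \left(-4\right) = - 2 \left(- \frac{2}{9} - \frac{5}{9}\right) \left(-4\right) = \left(-2\right) \left(- \frac{7}{9}\right) \left(-4\right) = \frac{14}{9} \left(-4\right) = - \frac{56}{9} \approx -6.2222$)
$- 37 - 4 r \left(- (-4 - 1)\right) = - 37 \left(-4\right) \left(- \frac{56}{9}\right) \left(- (-4 - 1)\right) = - 37 \frac{224 \left(\left(-1\right) \left(-5\right)\right)}{9} = - 37 \cdot \frac{224}{9} \cdot 5 = \left(-37\right) \frac{1120}{9} = - \frac{41440}{9}$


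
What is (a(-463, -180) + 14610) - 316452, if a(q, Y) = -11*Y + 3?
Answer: -299859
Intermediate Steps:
a(q, Y) = 3 - 11*Y
(a(-463, -180) + 14610) - 316452 = ((3 - 11*(-180)) + 14610) - 316452 = ((3 + 1980) + 14610) - 316452 = (1983 + 14610) - 316452 = 16593 - 316452 = -299859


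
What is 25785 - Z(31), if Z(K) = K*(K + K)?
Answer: 23863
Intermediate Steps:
Z(K) = 2*K**2 (Z(K) = K*(2*K) = 2*K**2)
25785 - Z(31) = 25785 - 2*31**2 = 25785 - 2*961 = 25785 - 1*1922 = 25785 - 1922 = 23863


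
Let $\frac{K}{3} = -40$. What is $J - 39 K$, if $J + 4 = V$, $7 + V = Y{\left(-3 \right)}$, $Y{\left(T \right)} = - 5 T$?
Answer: $4684$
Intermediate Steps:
$K = -120$ ($K = 3 \left(-40\right) = -120$)
$V = 8$ ($V = -7 - -15 = -7 + 15 = 8$)
$J = 4$ ($J = -4 + 8 = 4$)
$J - 39 K = 4 - -4680 = 4 + 4680 = 4684$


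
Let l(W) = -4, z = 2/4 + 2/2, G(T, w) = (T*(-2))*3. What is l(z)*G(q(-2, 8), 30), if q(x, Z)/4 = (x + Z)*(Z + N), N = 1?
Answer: 5184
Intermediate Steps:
q(x, Z) = 4*(1 + Z)*(Z + x) (q(x, Z) = 4*((x + Z)*(Z + 1)) = 4*((Z + x)*(1 + Z)) = 4*((1 + Z)*(Z + x)) = 4*(1 + Z)*(Z + x))
G(T, w) = -6*T (G(T, w) = -2*T*3 = -6*T)
z = 3/2 (z = 2*(1/4) + 2*(1/2) = 1/2 + 1 = 3/2 ≈ 1.5000)
l(z)*G(q(-2, 8), 30) = -(-24)*(4*8 + 4*(-2) + 4*8**2 + 4*8*(-2)) = -(-24)*(32 - 8 + 4*64 - 64) = -(-24)*(32 - 8 + 256 - 64) = -(-24)*216 = -4*(-1296) = 5184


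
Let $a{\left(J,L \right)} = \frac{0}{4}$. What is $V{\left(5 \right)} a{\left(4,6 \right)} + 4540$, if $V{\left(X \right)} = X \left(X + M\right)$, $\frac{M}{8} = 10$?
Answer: $4540$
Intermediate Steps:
$M = 80$ ($M = 8 \cdot 10 = 80$)
$a{\left(J,L \right)} = 0$ ($a{\left(J,L \right)} = 0 \cdot \frac{1}{4} = 0$)
$V{\left(X \right)} = X \left(80 + X\right)$ ($V{\left(X \right)} = X \left(X + 80\right) = X \left(80 + X\right)$)
$V{\left(5 \right)} a{\left(4,6 \right)} + 4540 = 5 \left(80 + 5\right) 0 + 4540 = 5 \cdot 85 \cdot 0 + 4540 = 425 \cdot 0 + 4540 = 0 + 4540 = 4540$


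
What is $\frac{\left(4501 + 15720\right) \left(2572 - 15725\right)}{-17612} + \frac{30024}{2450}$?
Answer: $\frac{46581962467}{3082100} \approx 15114.0$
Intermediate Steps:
$\frac{\left(4501 + 15720\right) \left(2572 - 15725\right)}{-17612} + \frac{30024}{2450} = 20221 \left(-13153\right) \left(- \frac{1}{17612}\right) + 30024 \cdot \frac{1}{2450} = \left(-265966813\right) \left(- \frac{1}{17612}\right) + \frac{15012}{1225} = \frac{37995259}{2516} + \frac{15012}{1225} = \frac{46581962467}{3082100}$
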